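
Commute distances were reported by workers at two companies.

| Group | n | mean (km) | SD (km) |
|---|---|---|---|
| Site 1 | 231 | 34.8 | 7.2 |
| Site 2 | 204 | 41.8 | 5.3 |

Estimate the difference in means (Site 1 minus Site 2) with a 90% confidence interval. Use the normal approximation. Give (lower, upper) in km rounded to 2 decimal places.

(-7.99, -6.01)

Standard errors of each mean: 7.2/√231 = 0.4737 and 5.3/√204 = 0.3711.
SE(x̄₁ − x̄₂) = √(0.4737² + 0.3711²) = 0.6018 for independent samples with unequal variances.
With z* = 1.645, the margin is 1.645 × 0.6018 = 0.9900.
x̄₁ − x̄₂ = 34.8 − 41.8 = -7.0000; the interval is -7.0000 ± 0.9900 = (-7.99, -6.01).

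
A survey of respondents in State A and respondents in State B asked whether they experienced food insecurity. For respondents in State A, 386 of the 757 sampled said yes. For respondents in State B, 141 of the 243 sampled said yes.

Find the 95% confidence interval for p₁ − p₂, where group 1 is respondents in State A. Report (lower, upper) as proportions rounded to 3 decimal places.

(-0.142, 0.001)

p̂₁ = 386/757 = 0.5099 and p̂₂ = 141/243 = 0.5802.
SE₁ = √(p̂₁(1−p̂₁)/n₁) = √(0.5099·0.4901/757) = 0.01817; SE₂ = √(0.5802·0.4198/243) = 0.03166.
Independent samples: SE of the difference = √(SE₁² + SE₂²) = √(0.0003301489 + 0.0010023556) = 0.03650.
z* for 95% confidence is 1.960, so the margin of error is 1.960 × 0.03650 = 0.07154.
Point estimate p̂₁ − p̂₂ = 0.5099 − 0.5802 = -0.0703.
-0.0703 ± 0.07154 → (-0.142, 0.001).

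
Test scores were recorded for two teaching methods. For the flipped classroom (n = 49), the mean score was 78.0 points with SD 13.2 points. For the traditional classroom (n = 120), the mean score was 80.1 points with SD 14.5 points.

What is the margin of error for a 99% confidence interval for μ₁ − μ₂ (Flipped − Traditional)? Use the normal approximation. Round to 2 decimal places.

5.93

Standard errors of each mean: 13.2/√49 = 1.8857 and 14.5/√120 = 1.3237.
SE(x̄₁ − x̄₂) = √(1.8857² + 1.3237²) = 2.3039 for independent samples with unequal variances.
With z* = 2.576, the margin is 2.576 × 2.3039 = 5.9348.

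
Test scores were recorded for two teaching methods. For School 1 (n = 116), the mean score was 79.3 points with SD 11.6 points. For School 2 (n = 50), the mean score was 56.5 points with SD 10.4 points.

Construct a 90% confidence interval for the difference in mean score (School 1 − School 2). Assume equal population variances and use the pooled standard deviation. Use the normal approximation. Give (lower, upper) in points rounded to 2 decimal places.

(19.67, 25.93)

Pooled variance s_p² = [115·11.6² + 49·10.4²] / (116+50−2) = 126.6722, so s_p = 11.2549.
SE_diff = s_p·√(1/n₁ + 1/n₂) = 11.2549·√(1/116 + 1/50) = 1.9041.
z* = 1.645; margin = 1.645 × 1.9041 = 3.1322.
Difference = 79.3 − 56.5 = 22.8000.
22.8000 ± 3.1322 → (19.67, 25.93).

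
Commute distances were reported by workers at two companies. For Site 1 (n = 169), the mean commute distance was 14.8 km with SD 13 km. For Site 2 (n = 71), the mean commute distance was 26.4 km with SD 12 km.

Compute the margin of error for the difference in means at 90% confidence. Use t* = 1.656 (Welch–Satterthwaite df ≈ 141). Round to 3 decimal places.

2.882

SE₁ = s₁/√n₁ = 13/√169 = 1.0000; SE₂ = 12/√71 = 1.4241.
Independent samples, unequal variances: SE_diff = √(SE₁² + SE₂²) = √(1.0 + 2.02806081) = 1.7401.
t* = 1.656, so margin of error = 1.656 × 1.7401 = 2.8816.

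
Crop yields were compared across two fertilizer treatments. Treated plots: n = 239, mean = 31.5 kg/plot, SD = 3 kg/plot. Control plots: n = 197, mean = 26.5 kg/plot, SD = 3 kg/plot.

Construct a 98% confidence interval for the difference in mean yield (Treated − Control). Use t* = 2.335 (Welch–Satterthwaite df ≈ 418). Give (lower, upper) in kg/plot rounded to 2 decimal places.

(4.33, 5.67)

Standard errors of each mean: 3/√239 = 0.1941 and 3/√197 = 0.2137.
SE(x̄₁ − x̄₂) = √(0.1941² + 0.2137²) = 0.2887 for independent samples with unequal variances.
With t* = 2.335, the margin is 2.335 × 0.2887 = 0.6741.
x̄₁ − x̄₂ = 31.5 − 26.5 = 5.0000; the interval is 5.0000 ± 0.6741 = (4.33, 5.67).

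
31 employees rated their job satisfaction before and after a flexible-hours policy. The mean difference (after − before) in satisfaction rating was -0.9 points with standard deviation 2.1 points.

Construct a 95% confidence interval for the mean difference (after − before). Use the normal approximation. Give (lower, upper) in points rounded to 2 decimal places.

(-1.64, -0.16)

This is a matched-pairs design, so SE = s_d/√n = 2.1/√31 = 0.3772.
Margin = 1.960 × 0.3772 = 0.7393; the interval is -0.9 ± 0.7393 = (-1.64, -0.16).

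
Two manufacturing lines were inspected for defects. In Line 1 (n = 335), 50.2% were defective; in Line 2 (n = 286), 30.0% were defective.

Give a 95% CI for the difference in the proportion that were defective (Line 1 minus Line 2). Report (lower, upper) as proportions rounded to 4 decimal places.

(0.1266, 0.2774)

SE₁ = √(p̂₁(1−p̂₁)/n₁) = √(0.5020·0.4980/335) = 0.02732; SE₂ = √(0.3000·0.7000/286) = 0.02710.
Independent samples: SE of the difference = √(SE₁² + SE₂²) = √(0.0007463824 + 0.00073441) = 0.03848.
z* for 95% confidence is 1.960, so the margin of error is 1.960 × 0.03848 = 0.07542.
Point estimate p̂₁ − p̂₂ = 0.5020 − 0.3000 = 0.2020.
0.2020 ± 0.07542 → (0.1266, 0.2774).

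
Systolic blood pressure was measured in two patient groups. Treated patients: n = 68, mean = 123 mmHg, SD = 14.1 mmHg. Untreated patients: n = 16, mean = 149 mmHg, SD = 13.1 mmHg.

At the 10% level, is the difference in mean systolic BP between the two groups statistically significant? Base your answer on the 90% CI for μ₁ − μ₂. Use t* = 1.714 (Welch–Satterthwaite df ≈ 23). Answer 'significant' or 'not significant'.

Standard errors of each mean: 14.1/√68 = 1.7099 and 13.1/√16 = 3.2750.
SE(x̄₁ − x̄₂) = √(1.7099² + 3.2750²) = 3.6945 for independent samples with unequal variances.
With t* = 1.714, the margin is 1.714 × 3.6945 = 6.3324.
x̄₁ − x̄₂ = 123 − 149 = -26.0000; the interval is -26.0000 ± 6.3324 = (-32.3324, -19.6676).
The interval (-32.3324, -19.6676) does not contain 0, so the difference is significant.

significant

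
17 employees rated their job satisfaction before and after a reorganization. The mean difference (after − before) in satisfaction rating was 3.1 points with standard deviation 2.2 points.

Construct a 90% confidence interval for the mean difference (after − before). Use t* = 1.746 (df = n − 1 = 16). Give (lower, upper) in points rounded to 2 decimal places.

Paired design: SE = s_d/√n = 2.2/√17 = 0.5336.
t* = 1.746; margin of error = 1.746 × 0.5336 = 0.9317.
3.1 ± 0.9317 → (2.17, 4.03).

(2.17, 4.03)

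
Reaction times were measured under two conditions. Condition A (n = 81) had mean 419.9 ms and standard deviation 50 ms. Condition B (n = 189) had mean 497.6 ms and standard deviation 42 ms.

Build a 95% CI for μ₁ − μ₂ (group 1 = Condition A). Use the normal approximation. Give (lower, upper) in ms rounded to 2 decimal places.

Standard errors of each mean: 50/√81 = 5.5556 and 42/√189 = 3.0551.
SE(x̄₁ − x̄₂) = √(5.5556² + 3.0551²) = 6.3402 for independent samples with unequal variances.
With z* = 1.960, the margin is 1.960 × 6.3402 = 12.4268.
x̄₁ − x̄₂ = 419.9 − 497.6 = -77.7000; the interval is -77.7000 ± 12.4268 = (-90.13, -65.27).

(-90.13, -65.27)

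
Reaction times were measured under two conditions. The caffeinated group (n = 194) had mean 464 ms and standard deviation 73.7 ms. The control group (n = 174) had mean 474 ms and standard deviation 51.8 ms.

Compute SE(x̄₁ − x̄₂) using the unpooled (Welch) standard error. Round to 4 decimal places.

6.5893

Standard errors of each mean: 73.7/√194 = 5.2914 and 51.8/√174 = 3.9269.
SE(x̄₁ − x̄₂) = √(5.2914² + 3.9269²) = 6.5893 for independent samples with unequal variances.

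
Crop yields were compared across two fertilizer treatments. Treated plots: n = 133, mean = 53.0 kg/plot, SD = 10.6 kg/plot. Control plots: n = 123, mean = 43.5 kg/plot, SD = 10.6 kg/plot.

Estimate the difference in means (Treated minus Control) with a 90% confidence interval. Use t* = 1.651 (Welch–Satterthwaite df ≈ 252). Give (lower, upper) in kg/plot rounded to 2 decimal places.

SE₁ = s₁/√n₁ = 10.6/√133 = 0.9191; SE₂ = 10.6/√123 = 0.9558.
Independent samples, unequal variances: SE_diff = √(SE₁² + SE₂²) = √(0.84474481 + 0.91355364) = 1.3260.
t* = 1.651, so margin of error = 1.651 × 1.3260 = 2.1892.
Difference in means = 53.0 − 43.5 = 9.5000.
9.5000 ± 2.1892 → (7.31, 11.69).

(7.31, 11.69)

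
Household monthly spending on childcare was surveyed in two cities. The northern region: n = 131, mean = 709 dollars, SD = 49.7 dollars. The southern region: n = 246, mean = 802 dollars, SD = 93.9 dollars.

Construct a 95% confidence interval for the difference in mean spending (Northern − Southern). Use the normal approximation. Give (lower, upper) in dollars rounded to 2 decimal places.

(-107.50, -78.50)

Standard errors of each mean: 49.7/√131 = 4.3423 and 93.9/√246 = 5.9868.
SE(x̄₁ − x̄₂) = √(4.3423² + 5.9868²) = 7.3958 for independent samples with unequal variances.
With z* = 1.960, the margin is 1.960 × 7.3958 = 14.4958.
x̄₁ − x̄₂ = 709 − 802 = -93.0000; the interval is -93.0000 ± 14.4958 = (-107.50, -78.50).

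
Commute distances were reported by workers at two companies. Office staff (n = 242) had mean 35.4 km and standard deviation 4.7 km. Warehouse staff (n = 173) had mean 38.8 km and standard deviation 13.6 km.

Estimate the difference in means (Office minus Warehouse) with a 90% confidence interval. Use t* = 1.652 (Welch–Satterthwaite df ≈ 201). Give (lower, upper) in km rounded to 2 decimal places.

(-5.18, -1.62)

Per-group SEs: s₁/√n₁ = 4.7/√242 = 0.3021, s₂/√n₂ = 13.6/√173 = 1.0340.
Unpooled SE of the difference: √(0.09126441 + 1.069156) = 1.0772.
Margin of error = t* · SE = 1.652 × 1.0772 = 1.7795.
x̄₁ − x̄₂ = 35.4 − 38.8 = -3.4000.
CI: -3.4000 ± 1.7795 = (-5.18, -1.62).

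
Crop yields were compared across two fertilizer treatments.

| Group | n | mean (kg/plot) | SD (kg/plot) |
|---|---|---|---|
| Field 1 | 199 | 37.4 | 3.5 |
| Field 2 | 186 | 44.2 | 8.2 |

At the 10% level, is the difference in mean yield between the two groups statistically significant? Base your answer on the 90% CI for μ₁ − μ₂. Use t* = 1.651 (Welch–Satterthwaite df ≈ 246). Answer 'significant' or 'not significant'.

significant

SE₁ = s₁/√n₁ = 3.5/√199 = 0.2481; SE₂ = 8.2/√186 = 0.6013.
Independent samples, unequal variances: SE_diff = √(SE₁² + SE₂²) = √(0.06155361 + 0.36156169) = 0.6505.
t* = 1.651, so margin of error = 1.651 × 0.6505 = 1.0740.
Difference in means = 37.4 − 44.2 = -6.8000.
-6.8000 ± 1.0740 → (-7.8740, -5.7260).
The interval (-7.8740, -5.7260) does not contain 0, so the difference is significant.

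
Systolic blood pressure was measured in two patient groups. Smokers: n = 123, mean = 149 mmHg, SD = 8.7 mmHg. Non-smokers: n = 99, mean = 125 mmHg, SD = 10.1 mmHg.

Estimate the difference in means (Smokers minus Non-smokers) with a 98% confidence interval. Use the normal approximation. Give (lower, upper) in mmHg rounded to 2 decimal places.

(21.02, 26.98)

Standard errors of each mean: 8.7/√123 = 0.7845 and 10.1/√99 = 1.0151.
SE(x̄₁ − x̄₂) = √(0.7845² + 1.0151²) = 1.2829 for independent samples with unequal variances.
With z* = 2.326, the margin is 2.326 × 1.2829 = 2.9840.
x̄₁ − x̄₂ = 149 − 125 = 24.0000; the interval is 24.0000 ± 2.9840 = (21.02, 26.98).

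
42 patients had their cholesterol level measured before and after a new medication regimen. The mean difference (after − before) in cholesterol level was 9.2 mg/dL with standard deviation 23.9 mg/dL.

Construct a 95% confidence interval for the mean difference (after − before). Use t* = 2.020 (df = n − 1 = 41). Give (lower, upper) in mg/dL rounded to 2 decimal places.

Paired design: SE = s_d/√n = 23.9/√42 = 3.6879.
t* = 2.020; margin of error = 2.020 × 3.6879 = 7.4496.
9.2 ± 7.4496 → (1.75, 16.65).

(1.75, 16.65)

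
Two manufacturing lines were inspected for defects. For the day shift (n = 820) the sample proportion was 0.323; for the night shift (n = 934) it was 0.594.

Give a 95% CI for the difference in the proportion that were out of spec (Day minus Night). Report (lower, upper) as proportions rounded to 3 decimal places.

(-0.316, -0.226)

SE₁ = √(p̂₁(1−p̂₁)/n₁) = √(0.3230·0.6770/820) = 0.01633; SE₂ = √(0.5940·0.4060/934) = 0.01607.
Independent samples: SE of the difference = √(SE₁² + SE₂²) = √(0.0002666689 + 0.0002582449) = 0.02291.
z* for 95% confidence is 1.960, so the margin of error is 1.960 × 0.02291 = 0.04490.
Point estimate p̂₁ − p̂₂ = 0.3230 − 0.5940 = -0.2710.
-0.2710 ± 0.04490 → (-0.316, -0.226).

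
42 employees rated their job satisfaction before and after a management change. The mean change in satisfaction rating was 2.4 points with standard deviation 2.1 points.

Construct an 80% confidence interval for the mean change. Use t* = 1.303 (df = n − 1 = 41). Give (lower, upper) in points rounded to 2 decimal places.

This is a matched-pairs design, so SE = s_d/√n = 2.1/√42 = 0.3240.
Margin = 1.303 × 0.3240 = 0.4222; the interval is 2.4 ± 0.4222 = (1.98, 2.82).

(1.98, 2.82)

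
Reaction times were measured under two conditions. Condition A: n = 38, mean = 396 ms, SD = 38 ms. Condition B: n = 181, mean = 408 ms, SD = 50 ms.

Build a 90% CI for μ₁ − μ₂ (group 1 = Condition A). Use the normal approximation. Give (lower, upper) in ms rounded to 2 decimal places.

(-23.84, -0.16)

Per-group SEs: s₁/√n₁ = 38/√38 = 6.1644, s₂/√n₂ = 50/√181 = 3.7165.
Unpooled SE of the difference: √(37.99982736 + 13.81237225) = 7.1981.
Margin of error = z* · SE = 1.645 × 7.1981 = 11.8409.
x̄₁ − x̄₂ = 396 − 408 = -12.0000.
CI: -12.0000 ± 11.8409 = (-23.84, -0.16).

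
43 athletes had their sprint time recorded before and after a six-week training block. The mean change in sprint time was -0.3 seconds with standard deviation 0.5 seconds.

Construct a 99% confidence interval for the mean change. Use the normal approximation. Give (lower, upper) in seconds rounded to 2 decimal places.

This is a matched-pairs design, so SE = s_d/√n = 0.5/√43 = 0.0762.
Margin = 2.576 × 0.0762 = 0.1963; the interval is -0.3 ± 0.1963 = (-0.50, -0.10).

(-0.50, -0.10)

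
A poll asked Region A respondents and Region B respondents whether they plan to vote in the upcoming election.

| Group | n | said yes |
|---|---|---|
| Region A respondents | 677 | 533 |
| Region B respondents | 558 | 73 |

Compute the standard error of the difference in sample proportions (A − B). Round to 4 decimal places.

0.0212

First, p̂₁ = 533/677 = 0.7873; p̂₂ = 73/558 = 0.1308.
The two standard errors are √(0.7873×0.2127/677) = 0.01573 and √(0.1308×0.8692/558) = 0.01427.
Because the samples are independent, SE_diff = √(0.01573² + 0.01427²) = 0.02124.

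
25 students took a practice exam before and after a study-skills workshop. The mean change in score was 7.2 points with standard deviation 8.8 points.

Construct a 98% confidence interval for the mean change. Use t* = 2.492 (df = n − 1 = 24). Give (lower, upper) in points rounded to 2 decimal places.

This is a matched-pairs design, so SE = s_d/√n = 8.8/√25 = 1.7600.
Margin = 2.492 × 1.7600 = 4.3859; the interval is 7.2 ± 4.3859 = (2.81, 11.59).

(2.81, 11.59)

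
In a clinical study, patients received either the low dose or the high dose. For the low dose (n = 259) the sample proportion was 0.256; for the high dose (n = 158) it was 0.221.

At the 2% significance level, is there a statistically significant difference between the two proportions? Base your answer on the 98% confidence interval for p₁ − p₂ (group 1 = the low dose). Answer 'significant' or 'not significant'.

not significant

SE₁ = √(p̂₁(1−p̂₁)/n₁) = √(0.2560·0.7440/259) = 0.02712; SE₂ = √(0.2210·0.7790/158) = 0.03301.
Independent samples: SE of the difference = √(SE₁² + SE₂²) = √(0.0007354944 + 0.0010896601) = 0.04272.
z* for 98% confidence is 2.326, so the margin of error is 2.326 × 0.04272 = 0.09937.
Point estimate p̂₁ − p̂₂ = 0.2560 − 0.2210 = 0.0350.
0.0350 ± 0.09937 → (-0.06437, 0.13437).
The interval (-0.06437, 0.13437) contains 0, so the difference is not significant.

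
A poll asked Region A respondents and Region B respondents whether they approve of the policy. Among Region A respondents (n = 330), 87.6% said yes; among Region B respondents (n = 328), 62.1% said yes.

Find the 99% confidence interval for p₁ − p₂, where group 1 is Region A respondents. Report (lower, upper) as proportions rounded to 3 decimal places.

(0.172, 0.338)

SE₁ = √(p̂₁(1−p̂₁)/n₁) = √(0.8760·0.1240/330) = 0.01814; SE₂ = √(0.6210·0.3790/328) = 0.02679.
Independent samples: SE of the difference = √(SE₁² + SE₂²) = √(0.0003290596 + 0.0007177041) = 0.03235.
z* for 99% confidence is 2.576, so the margin of error is 2.576 × 0.03235 = 0.08333.
Point estimate p̂₁ − p̂₂ = 0.8760 − 0.6210 = 0.2550.
0.2550 ± 0.08333 → (0.172, 0.338).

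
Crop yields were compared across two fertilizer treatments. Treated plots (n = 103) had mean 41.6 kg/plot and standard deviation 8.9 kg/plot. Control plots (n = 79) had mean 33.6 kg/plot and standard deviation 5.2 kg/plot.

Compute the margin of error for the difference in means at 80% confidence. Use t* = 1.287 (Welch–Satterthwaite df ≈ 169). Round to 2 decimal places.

1.36

Per-group SEs: s₁/√n₁ = 8.9/√103 = 0.8769, s₂/√n₂ = 5.2/√79 = 0.5850.
Unpooled SE of the difference: √(0.76895361 + 0.342225) = 1.0541.
Margin of error = t* · SE = 1.287 × 1.0541 = 1.3566.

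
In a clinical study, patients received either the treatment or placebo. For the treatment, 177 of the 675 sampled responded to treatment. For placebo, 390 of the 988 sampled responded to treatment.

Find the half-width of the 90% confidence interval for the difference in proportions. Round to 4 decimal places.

0.0378

Sample proportions: 177/675 = 0.2622, 390/988 = 0.3947.
Each SE is √(p̂(1−p̂)/n): √(0.2622·0.7378/675) = 0.01693 and √(0.3947·0.6053/988) = 0.01555.
SE(p̂₁ − p̂₂) = √(SE₁² + SE₂²) = √(0.0002866249 + 0.0002418025) = 0.02299, since the two samples are independent.
At 90% confidence z* = 1.645; margin = 1.645 × 0.02299 = 0.03782.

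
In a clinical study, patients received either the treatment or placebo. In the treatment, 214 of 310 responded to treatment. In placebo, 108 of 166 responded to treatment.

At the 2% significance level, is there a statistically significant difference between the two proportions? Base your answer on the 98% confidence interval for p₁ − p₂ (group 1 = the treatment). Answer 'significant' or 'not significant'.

not significant

p̂₁ = 214/310 = 0.6903 and p̂₂ = 108/166 = 0.6506.
SE₁ = √(p̂₁(1−p̂₁)/n₁) = √(0.6903·0.3097/310) = 0.02626; SE₂ = √(0.6506·0.3494/166) = 0.03701.
Independent samples: SE of the difference = √(SE₁² + SE₂²) = √(0.0006895876 + 0.0013697401) = 0.04538.
z* for 98% confidence is 2.326, so the margin of error is 2.326 × 0.04538 = 0.10555.
Point estimate p̂₁ − p̂₂ = 0.6903 − 0.6506 = 0.0397.
0.0397 ± 0.10555 → (-0.06585, 0.14525).
The interval (-0.06585, 0.14525) contains 0, so the difference is not significant.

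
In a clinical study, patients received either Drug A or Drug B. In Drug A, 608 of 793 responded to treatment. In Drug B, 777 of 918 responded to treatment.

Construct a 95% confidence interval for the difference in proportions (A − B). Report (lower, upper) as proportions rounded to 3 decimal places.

Sample proportions: 608/793 = 0.7667, 777/918 = 0.8464.
Each SE is √(p̂(1−p̂)/n): √(0.7667·0.2333/793) = 0.01502 and √(0.8464·0.1536/918) = 0.01190.
SE(p̂₁ − p̂₂) = √(SE₁² + SE₂²) = √(0.0002256004 + 0.00014161) = 0.01916, since the two samples are independent.
At 95% confidence z* = 1.960; margin = 1.960 × 0.01916 = 0.03755.
The difference is 0.7667 − 0.8464 = -0.0797, so the interval is -0.0797 ± 0.03755 = (-0.117, -0.042).

(-0.117, -0.042)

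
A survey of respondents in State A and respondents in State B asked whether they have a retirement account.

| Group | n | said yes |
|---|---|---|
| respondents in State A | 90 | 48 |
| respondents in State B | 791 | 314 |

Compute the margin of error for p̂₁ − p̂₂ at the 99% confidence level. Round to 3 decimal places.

0.143

First, p̂₁ = 48/90 = 0.5333; p̂₂ = 314/791 = 0.3970.
The two standard errors are √(0.5333×0.4667/90) = 0.05259 and √(0.3970×0.6030/791) = 0.01740.
Because the samples are independent, SE_diff = √(0.05259² + 0.01740²) = 0.05539.
Using z* = 2.576 for 99%, ME = 2.576 × 0.05539 = 0.14268.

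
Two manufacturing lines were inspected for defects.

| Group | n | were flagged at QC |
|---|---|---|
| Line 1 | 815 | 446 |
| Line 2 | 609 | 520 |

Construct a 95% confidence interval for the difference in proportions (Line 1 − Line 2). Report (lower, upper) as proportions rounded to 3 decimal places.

First, p̂₁ = 446/815 = 0.5472; p̂₂ = 520/609 = 0.8539.
The two standard errors are √(0.5472×0.4528/815) = 0.01744 and √(0.8539×0.1461/609) = 0.01431.
Because the samples are independent, SE_diff = √(0.01744² + 0.01431²) = 0.02256.
Using z* = 1.960 for 95%, ME = 1.960 × 0.02256 = 0.04422.
p̂₁ − p̂₂ = -0.3067; interval -0.3067 ± 0.04422 gives (-0.351, -0.262).

(-0.351, -0.262)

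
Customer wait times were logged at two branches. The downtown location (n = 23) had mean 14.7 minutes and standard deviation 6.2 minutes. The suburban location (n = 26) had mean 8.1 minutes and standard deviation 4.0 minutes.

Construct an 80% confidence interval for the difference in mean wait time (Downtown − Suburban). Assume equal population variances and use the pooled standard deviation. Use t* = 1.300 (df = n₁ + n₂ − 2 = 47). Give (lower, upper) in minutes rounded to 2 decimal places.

Pooled variance s_p² = [22·6.2² + 25·4.0²] / (23+26−2) = 26.5038, so s_p = 5.1482.
SE_diff = s_p·√(1/n₁ + 1/n₂) = 5.1482·√(1/23 + 1/26) = 1.4737.
t* = 1.300; margin = 1.300 × 1.4737 = 1.9158.
Difference = 14.7 − 8.1 = 6.6000.
6.6000 ± 1.9158 → (4.68, 8.52).

(4.68, 8.52)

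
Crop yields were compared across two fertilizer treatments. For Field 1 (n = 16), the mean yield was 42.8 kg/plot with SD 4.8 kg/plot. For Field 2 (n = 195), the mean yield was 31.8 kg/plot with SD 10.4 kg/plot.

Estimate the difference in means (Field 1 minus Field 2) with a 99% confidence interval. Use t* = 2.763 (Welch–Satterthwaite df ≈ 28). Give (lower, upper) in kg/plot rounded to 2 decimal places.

SE₁ = s₁/√n₁ = 4.8/√16 = 1.2000; SE₂ = 10.4/√195 = 0.7448.
Independent samples, unequal variances: SE_diff = √(SE₁² + SE₂²) = √(1.44 + 0.55472704) = 1.4123.
t* = 2.763, so margin of error = 2.763 × 1.4123 = 3.9022.
Difference in means = 42.8 − 31.8 = 11.0000.
11.0000 ± 3.9022 → (7.10, 14.90).

(7.10, 14.90)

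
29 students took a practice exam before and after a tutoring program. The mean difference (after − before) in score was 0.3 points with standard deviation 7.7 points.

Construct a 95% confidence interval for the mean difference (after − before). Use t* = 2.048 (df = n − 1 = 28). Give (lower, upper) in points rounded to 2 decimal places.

Paired design: SE = s_d/√n = 7.7/√29 = 1.4299.
t* = 2.048; margin of error = 2.048 × 1.4299 = 2.9284.
0.3 ± 2.9284 → (-2.63, 3.23).

(-2.63, 3.23)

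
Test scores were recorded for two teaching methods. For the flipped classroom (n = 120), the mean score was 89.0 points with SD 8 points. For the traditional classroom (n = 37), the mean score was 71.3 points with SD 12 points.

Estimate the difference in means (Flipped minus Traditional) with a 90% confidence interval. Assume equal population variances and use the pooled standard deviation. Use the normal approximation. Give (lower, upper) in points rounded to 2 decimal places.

(14.89, 20.51)

Pooled variance s_p² = [119·8² + 36·12²] / (120+37−2) = 82.5806, so s_p = 9.0874.
SE_diff = s_p·√(1/n₁ + 1/n₂) = 9.0874·√(1/120 + 1/37) = 1.7088.
z* = 1.645; margin = 1.645 × 1.7088 = 2.8110.
Difference = 89.0 − 71.3 = 17.7000.
17.7000 ± 2.8110 → (14.89, 20.51).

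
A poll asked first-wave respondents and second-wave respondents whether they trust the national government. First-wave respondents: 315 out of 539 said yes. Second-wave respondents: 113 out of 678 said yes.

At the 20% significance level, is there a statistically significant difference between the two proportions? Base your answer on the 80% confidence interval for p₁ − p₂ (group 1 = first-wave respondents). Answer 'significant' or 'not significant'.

First, p̂₁ = 315/539 = 0.5844; p̂₂ = 113/678 = 0.1667.
The two standard errors are √(0.5844×0.4156/539) = 0.02123 and √(0.1667×0.8333/678) = 0.01431.
Because the samples are independent, SE_diff = √(0.02123² + 0.01431²) = 0.02560.
Using z* = 1.282 for 80%, ME = 1.282 × 0.02560 = 0.03282.
p̂₁ − p̂₂ = 0.4177; interval 0.4177 ± 0.03282 gives (0.38488, 0.45052).
The interval (0.38488, 0.45052) does not contain 0, so the difference is significant.

significant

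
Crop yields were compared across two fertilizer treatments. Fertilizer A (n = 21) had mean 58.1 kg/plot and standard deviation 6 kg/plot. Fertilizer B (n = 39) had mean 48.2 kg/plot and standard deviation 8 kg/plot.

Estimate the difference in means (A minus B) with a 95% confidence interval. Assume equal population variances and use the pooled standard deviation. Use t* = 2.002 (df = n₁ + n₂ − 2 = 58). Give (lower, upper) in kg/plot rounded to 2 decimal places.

s_p = √[((n₁−1)s₁² + (n₂−1)s₂²)/(n₁+n₂−2)] = √[(20·6² + 38·8²)/58] = 7.3719.
SE = 7.3719·√(1/21 + 1/39) = 1.9953.
With t* = 2.002, margin = 2.002 × 1.9953 = 3.9946.
x̄₁ − x̄₂ = 58.1 − 48.2 = 9.9000; interval 9.9000 ± 3.9946 = (5.91, 13.89).

(5.91, 13.89)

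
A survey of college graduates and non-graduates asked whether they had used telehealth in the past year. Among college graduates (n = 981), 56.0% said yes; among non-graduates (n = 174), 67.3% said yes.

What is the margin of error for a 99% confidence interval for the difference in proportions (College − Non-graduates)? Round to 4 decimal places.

SE₁ = √(p̂₁(1−p̂₁)/n₁) = √(0.5600·0.4400/981) = 0.01585; SE₂ = √(0.6730·0.3270/174) = 0.03556.
Independent samples: SE of the difference = √(SE₁² + SE₂²) = √(0.0002512225 + 0.0012645136) = 0.03893.
z* for 99% confidence is 2.576, so the margin of error is 2.576 × 0.03893 = 0.10028.

0.1003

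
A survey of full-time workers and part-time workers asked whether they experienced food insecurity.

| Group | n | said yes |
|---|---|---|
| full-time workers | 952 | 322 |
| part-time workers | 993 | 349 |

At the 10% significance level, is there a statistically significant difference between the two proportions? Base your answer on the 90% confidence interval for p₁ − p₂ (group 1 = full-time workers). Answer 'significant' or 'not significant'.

not significant

p̂₁ = 322/952 = 0.3382 and p̂₂ = 349/993 = 0.3515.
SE₁ = √(p̂₁(1−p̂₁)/n₁) = √(0.3382·0.6618/952) = 0.01533; SE₂ = √(0.3515·0.6485/993) = 0.01515.
Independent samples: SE of the difference = √(SE₁² + SE₂²) = √(0.0002350089 + 0.0002295225) = 0.02155.
z* for 90% confidence is 1.645, so the margin of error is 1.645 × 0.02155 = 0.03545.
Point estimate p̂₁ − p̂₂ = 0.3382 − 0.3515 = -0.0133.
-0.0133 ± 0.03545 → (-0.04875, 0.02215).
The interval (-0.04875, 0.02215) contains 0, so the difference is not significant.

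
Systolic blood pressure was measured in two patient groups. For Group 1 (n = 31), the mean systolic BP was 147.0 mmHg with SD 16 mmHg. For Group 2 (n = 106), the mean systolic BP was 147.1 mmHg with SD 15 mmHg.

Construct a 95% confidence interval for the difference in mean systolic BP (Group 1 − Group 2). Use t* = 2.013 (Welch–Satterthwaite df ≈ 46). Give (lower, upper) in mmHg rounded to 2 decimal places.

SE₁ = s₁/√n₁ = 16/√31 = 2.8737; SE₂ = 15/√106 = 1.4569.
Independent samples, unequal variances: SE_diff = √(SE₁² + SE₂²) = √(8.25815169 + 2.12255761) = 3.2219.
t* = 2.013, so margin of error = 2.013 × 3.2219 = 6.4857.
Difference in means = 147.0 − 147.1 = -0.1000.
-0.1000 ± 6.4857 → (-6.59, 6.39).

(-6.59, 6.39)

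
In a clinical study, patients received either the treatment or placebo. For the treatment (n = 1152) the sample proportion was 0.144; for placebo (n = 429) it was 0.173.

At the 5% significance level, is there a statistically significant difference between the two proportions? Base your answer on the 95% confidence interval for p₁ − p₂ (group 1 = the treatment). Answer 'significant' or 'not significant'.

not significant

The two standard errors are √(0.1440×0.8560/1152) = 0.01034 and √(0.1730×0.8270/429) = 0.01826.
Because the samples are independent, SE_diff = √(0.01034² + 0.01826²) = 0.02098.
Using z* = 1.960 for 95%, ME = 1.960 × 0.02098 = 0.04112.
p̂₁ − p̂₂ = -0.0290; interval -0.0290 ± 0.04112 gives (-0.07012, 0.01212).
The interval (-0.07012, 0.01212) contains 0, so the difference is not significant.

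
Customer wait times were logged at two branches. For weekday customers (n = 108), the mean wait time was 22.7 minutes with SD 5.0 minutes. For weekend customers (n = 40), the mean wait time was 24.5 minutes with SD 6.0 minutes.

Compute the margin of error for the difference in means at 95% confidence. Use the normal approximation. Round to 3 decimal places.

2.085

Standard errors of each mean: 5.0/√108 = 0.4811 and 6.0/√40 = 0.9487.
SE(x̄₁ − x̄₂) = √(0.4811² + 0.9487²) = 1.0637 for independent samples with unequal variances.
With z* = 1.960, the margin is 1.960 × 1.0637 = 2.0849.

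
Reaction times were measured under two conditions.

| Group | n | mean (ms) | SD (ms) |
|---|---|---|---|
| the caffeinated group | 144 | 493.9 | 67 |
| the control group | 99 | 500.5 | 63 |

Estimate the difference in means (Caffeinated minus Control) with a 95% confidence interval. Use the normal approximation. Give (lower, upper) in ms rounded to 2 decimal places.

(-23.15, 9.95)

Per-group SEs: s₁/√n₁ = 67/√144 = 5.5833, s₂/√n₂ = 63/√99 = 6.3317.
Unpooled SE of the difference: √(31.17323889 + 40.09042489) = 8.4418.
Margin of error = z* · SE = 1.960 × 8.4418 = 16.5459.
x̄₁ − x̄₂ = 493.9 − 500.5 = -6.6000.
CI: -6.6000 ± 16.5459 = (-23.15, 9.95).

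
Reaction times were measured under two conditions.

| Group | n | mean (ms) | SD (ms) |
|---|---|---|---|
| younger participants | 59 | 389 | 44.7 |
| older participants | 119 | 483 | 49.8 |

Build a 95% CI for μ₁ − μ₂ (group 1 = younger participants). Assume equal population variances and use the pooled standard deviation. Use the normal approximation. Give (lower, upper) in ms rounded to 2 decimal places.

(-109.04, -78.96)

s_p = √[((n₁−1)s₁² + (n₂−1)s₂²)/(n₁+n₂−2)] = √[(58·44.7² + 118·49.8²)/176] = 48.1790.
SE = 48.1790·√(1/59 + 1/119) = 7.6713.
With z* = 1.960, margin = 1.960 × 7.6713 = 15.0357.
x̄₁ − x̄₂ = 389 − 483 = -94.0000; interval -94.0000 ± 15.0357 = (-109.04, -78.96).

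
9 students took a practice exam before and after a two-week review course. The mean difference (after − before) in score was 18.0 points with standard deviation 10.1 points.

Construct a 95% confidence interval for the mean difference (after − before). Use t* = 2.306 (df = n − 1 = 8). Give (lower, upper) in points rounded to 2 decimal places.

(10.24, 25.76)

This is a matched-pairs design, so SE = s_d/√n = 10.1/√9 = 3.3667.
Margin = 2.306 × 3.3667 = 7.7636; the interval is 18.0 ± 7.7636 = (10.24, 25.76).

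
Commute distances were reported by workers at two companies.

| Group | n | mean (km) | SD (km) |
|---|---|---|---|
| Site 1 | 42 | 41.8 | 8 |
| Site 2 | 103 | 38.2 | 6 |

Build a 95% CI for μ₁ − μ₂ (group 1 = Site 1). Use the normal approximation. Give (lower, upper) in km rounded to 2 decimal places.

SE₁ = s₁/√n₁ = 8/√42 = 1.2344; SE₂ = 6/√103 = 0.5912.
Independent samples, unequal variances: SE_diff = √(SE₁² + SE₂²) = √(1.52374336 + 0.34951744) = 1.3687.
z* = 1.960, so margin of error = 1.960 × 1.3687 = 2.6827.
Difference in means = 41.8 − 38.2 = 3.6000.
3.6000 ± 2.6827 → (0.92, 6.28).

(0.92, 6.28)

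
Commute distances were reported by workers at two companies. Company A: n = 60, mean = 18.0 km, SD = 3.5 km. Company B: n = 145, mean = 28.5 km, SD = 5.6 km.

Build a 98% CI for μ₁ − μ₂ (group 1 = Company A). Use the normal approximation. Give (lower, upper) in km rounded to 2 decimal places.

SE₁ = s₁/√n₁ = 3.5/√60 = 0.4518; SE₂ = 5.6/√145 = 0.4651.
Independent samples, unequal variances: SE_diff = √(SE₁² + SE₂²) = √(0.20412324 + 0.21631801) = 0.6484.
z* = 2.326, so margin of error = 2.326 × 0.6484 = 1.5082.
Difference in means = 18.0 − 28.5 = -10.5000.
-10.5000 ± 1.5082 → (-12.01, -8.99).

(-12.01, -8.99)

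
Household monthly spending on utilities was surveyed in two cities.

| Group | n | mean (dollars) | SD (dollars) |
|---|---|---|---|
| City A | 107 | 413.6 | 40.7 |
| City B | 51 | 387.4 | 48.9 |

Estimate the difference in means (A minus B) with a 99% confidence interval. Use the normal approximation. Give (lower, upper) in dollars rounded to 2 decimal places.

Per-group SEs: s₁/√n₁ = 40.7/√107 = 3.9346, s₂/√n₂ = 48.9/√51 = 6.8474.
Unpooled SE of the difference: √(15.48107716 + 46.88688676) = 7.8973.
Margin of error = z* · SE = 2.576 × 7.8973 = 20.3434.
x̄₁ − x̄₂ = 413.6 − 387.4 = 26.2000.
CI: 26.2000 ± 20.3434 = (5.86, 46.54).

(5.86, 46.54)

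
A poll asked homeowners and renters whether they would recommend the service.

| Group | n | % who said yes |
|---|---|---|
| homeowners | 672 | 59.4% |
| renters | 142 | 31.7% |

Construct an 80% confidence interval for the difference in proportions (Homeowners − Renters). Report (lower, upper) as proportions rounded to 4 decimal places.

(0.2214, 0.3326)

Each SE is √(p̂(1−p̂)/n): √(0.5940·0.4060/672) = 0.01894 and √(0.3170·0.6830/142) = 0.03905.
SE(p̂₁ − p̂₂) = √(SE₁² + SE₂²) = √(0.0003587236 + 0.0015249025) = 0.04340, since the two samples are independent.
At 80% confidence z* = 1.282; margin = 1.282 × 0.04340 = 0.05564.
The difference is 0.5940 − 0.3170 = 0.2770, so the interval is 0.2770 ± 0.05564 = (0.2214, 0.3326).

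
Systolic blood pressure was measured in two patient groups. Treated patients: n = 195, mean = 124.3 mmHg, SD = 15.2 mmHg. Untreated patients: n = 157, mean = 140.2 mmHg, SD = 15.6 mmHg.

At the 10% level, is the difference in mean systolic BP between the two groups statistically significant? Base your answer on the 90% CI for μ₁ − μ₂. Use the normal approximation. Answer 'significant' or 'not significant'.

significant

Per-group SEs: s₁/√n₁ = 15.2/√195 = 1.0885, s₂/√n₂ = 15.6/√157 = 1.2450.
Unpooled SE of the difference: √(1.18483225 + 1.550025) = 1.6537.
Margin of error = z* · SE = 1.645 × 1.6537 = 2.7203.
x̄₁ − x̄₂ = 124.3 − 140.2 = -15.9000.
CI: -15.9000 ± 2.7203 = (-18.6203, -13.1797).
The interval (-18.6203, -13.1797) does not contain 0, so the difference is significant.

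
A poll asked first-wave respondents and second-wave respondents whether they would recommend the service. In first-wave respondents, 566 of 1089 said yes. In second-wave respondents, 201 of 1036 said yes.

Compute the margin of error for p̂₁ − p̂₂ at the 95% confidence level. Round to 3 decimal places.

0.038

Sample proportions: 566/1089 = 0.5197, 201/1036 = 0.1940.
Each SE is √(p̂(1−p̂)/n): √(0.5197·0.4803/1089) = 0.01514 and √(0.1940·0.8060/1036) = 0.01229.
SE(p̂₁ − p̂₂) = √(SE₁² + SE₂²) = √(0.0002292196 + 0.0001510441) = 0.01950, since the two samples are independent.
At 95% confidence z* = 1.960; margin = 1.960 × 0.01950 = 0.03822.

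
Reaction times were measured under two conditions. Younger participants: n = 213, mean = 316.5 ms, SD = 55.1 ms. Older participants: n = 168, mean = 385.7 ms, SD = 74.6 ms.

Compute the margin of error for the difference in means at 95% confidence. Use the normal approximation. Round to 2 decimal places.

Standard errors of each mean: 55.1/√213 = 3.7754 and 74.6/√168 = 5.7555.
SE(x̄₁ − x̄₂) = √(3.7754² + 5.7555²) = 6.8833 for independent samples with unequal variances.
With z* = 1.960, the margin is 1.960 × 6.8833 = 13.4913.

13.49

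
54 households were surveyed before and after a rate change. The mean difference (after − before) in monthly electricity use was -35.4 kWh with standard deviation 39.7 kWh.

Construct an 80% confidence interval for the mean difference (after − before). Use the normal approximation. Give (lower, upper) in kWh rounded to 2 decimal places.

(-42.33, -28.47)

This is a matched-pairs design, so SE = s_d/√n = 39.7/√54 = 5.4025.
Margin = 1.282 × 5.4025 = 6.9260; the interval is -35.4 ± 6.9260 = (-42.33, -28.47).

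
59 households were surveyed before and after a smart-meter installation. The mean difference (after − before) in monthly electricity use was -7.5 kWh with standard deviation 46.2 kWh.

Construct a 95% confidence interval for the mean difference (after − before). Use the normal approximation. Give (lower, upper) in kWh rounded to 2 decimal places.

(-19.29, 4.29)

Paired design: SE = s_d/√n = 46.2/√59 = 6.0147.
z* = 1.960; margin of error = 1.960 × 6.0147 = 11.7888.
-7.5 ± 11.7888 → (-19.29, 4.29).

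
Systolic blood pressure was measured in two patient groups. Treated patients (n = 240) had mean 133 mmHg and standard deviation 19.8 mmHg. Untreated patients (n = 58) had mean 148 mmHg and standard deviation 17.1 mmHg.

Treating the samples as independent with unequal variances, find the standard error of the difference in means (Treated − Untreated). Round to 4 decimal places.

SE₁ = s₁/√n₁ = 19.8/√240 = 1.2781; SE₂ = 17.1/√58 = 2.2453.
Independent samples, unequal variances: SE_diff = √(SE₁² + SE₂²) = √(1.63353961 + 5.04137209) = 2.5836.

2.5836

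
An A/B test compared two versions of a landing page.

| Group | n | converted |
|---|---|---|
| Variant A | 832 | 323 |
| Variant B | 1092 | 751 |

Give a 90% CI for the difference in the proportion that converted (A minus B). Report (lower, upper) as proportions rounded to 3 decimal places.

Sample proportions: 323/832 = 0.3882, 751/1092 = 0.6877.
Each SE is √(p̂(1−p̂)/n): √(0.3882·0.6118/832) = 0.01690 and √(0.6877·0.3123/1092) = 0.01402.
SE(p̂₁ − p̂₂) = √(SE₁² + SE₂²) = √(0.00028561 + 0.0001965604) = 0.02196, since the two samples are independent.
At 90% confidence z* = 1.645; margin = 1.645 × 0.02196 = 0.03612.
The difference is 0.3882 − 0.6877 = -0.2995, so the interval is -0.2995 ± 0.03612 = (-0.336, -0.263).

(-0.336, -0.263)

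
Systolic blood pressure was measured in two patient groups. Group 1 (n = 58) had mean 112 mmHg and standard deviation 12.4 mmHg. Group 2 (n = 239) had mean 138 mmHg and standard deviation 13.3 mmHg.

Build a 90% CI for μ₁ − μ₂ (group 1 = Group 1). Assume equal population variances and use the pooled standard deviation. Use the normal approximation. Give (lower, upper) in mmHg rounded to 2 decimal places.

s_p = √[((n₁−1)s₁² + (n₂−1)s₂²)/(n₁+n₂−2)] = √[(57·12.4² + 238·13.3²)/295] = 13.1309.
SE = 13.1309·√(1/58 + 1/239) = 1.9220.
With z* = 1.645, margin = 1.645 × 1.9220 = 3.1617.
x̄₁ − x̄₂ = 112 − 138 = -26.0000; interval -26.0000 ± 3.1617 = (-29.16, -22.84).

(-29.16, -22.84)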